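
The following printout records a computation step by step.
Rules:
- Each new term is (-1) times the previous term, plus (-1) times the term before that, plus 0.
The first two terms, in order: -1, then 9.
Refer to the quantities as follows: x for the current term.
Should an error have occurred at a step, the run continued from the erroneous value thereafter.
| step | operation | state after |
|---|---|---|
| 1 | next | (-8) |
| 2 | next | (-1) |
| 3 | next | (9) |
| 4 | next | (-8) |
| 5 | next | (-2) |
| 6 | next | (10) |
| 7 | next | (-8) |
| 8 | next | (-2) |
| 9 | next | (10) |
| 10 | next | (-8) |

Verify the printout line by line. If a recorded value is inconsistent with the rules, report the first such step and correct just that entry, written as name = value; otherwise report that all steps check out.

step 5, x = -1

Recomputing the run from the initial state:
step 1: x = -8
step 2: x = -1
step 3: x = 9
step 4: x = -8
step 5: x = -1
step 6: x = 9
step 7: x = -8
step 8: x = -1
step 9: x = 9
step 10: x = -8
The first disagreement with the printout is at step 5, where the value should be x = -1.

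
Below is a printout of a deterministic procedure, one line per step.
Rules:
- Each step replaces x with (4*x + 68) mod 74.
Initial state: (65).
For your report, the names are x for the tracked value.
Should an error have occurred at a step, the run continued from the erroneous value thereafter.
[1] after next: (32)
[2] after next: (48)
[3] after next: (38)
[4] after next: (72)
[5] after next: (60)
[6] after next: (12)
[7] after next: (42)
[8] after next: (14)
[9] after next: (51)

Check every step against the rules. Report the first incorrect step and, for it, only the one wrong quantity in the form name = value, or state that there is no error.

Recomputing the run from the initial state:
step 1: x = 32
step 2: x = 48
step 3: x = 38
step 4: x = 72
step 5: x = 60
step 6: x = 12
step 7: x = 42
step 8: x = 14
step 9: x = 50
The first disagreement with the printout is at step 9, where the value should be x = 50.

step 9, x = 50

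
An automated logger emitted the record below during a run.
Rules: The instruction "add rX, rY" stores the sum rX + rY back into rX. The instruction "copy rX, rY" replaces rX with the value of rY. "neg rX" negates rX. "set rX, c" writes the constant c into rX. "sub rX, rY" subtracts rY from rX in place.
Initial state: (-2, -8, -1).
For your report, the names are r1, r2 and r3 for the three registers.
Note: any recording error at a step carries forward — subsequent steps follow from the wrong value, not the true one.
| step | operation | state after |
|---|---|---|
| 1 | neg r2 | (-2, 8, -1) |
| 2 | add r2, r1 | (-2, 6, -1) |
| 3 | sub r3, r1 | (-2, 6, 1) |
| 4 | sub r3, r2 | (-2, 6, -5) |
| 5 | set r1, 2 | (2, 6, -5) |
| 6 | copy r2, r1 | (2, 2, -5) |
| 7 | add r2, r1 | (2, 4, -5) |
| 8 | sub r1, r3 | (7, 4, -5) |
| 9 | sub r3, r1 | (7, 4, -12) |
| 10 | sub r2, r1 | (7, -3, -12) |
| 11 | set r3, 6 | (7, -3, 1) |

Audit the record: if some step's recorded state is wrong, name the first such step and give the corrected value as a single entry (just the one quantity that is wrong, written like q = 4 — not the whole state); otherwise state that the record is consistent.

step 11, r3 = 6

Recomputing the run from the initial state:
step 1: r1 = -2, r2 = 8, r3 = -1
step 2: r1 = -2, r2 = 6, r3 = -1
step 3: r1 = -2, r2 = 6, r3 = 1
step 4: r1 = -2, r2 = 6, r3 = -5
step 5: r1 = 2, r2 = 6, r3 = -5
step 6: r1 = 2, r2 = 2, r3 = -5
step 7: r1 = 2, r2 = 4, r3 = -5
step 8: r1 = 7, r2 = 4, r3 = -5
step 9: r1 = 7, r2 = 4, r3 = -12
step 10: r1 = 7, r2 = -3, r3 = -12
step 11: r1 = 7, r2 = -3, r3 = 6
The first disagreement with the record is at step 11, where the value should be r3 = 6.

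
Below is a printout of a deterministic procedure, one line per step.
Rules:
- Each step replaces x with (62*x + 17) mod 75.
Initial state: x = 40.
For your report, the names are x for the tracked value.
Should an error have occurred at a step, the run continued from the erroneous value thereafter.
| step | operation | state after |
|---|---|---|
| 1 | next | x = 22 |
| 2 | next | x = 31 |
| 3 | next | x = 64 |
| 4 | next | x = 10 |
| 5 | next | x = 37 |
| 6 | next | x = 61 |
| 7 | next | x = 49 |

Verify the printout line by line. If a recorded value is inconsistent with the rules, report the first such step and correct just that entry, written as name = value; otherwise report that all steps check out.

no error

Recomputing the run from the initial state:
step 1: x = 22
step 2: x = 31
step 3: x = 64
step 4: x = 10
step 5: x = 37
step 6: x = 61
step 7: x = 49
This matches the printout at every step.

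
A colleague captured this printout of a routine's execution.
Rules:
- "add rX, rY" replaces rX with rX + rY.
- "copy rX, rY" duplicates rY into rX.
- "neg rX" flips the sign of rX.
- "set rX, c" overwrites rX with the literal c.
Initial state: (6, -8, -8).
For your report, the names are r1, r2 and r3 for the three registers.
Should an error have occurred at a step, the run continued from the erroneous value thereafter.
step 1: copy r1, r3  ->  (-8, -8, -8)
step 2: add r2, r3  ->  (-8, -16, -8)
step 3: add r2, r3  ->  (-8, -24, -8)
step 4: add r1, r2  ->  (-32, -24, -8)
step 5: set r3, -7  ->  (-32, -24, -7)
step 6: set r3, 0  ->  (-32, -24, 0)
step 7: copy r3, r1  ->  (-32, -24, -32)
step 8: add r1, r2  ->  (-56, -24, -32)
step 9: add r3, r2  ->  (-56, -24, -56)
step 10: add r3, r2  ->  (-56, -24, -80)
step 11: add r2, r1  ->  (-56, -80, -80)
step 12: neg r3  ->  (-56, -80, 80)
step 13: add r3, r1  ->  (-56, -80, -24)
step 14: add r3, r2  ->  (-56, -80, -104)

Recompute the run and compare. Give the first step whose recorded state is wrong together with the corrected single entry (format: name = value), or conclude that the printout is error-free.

step 13, r3 = 24

1. r1 = -8 (consistent with the printout)
2. r2 = -8 + -8 = -16 (verified)
3. r2 = -16 + -8 = -24 (agrees with the printout)
4. r1 = -8 + -24 = -32 (exactly as logged)
5. r3 = -7 (checks out)
6. r3 = 0 (exactly as logged)
7. r3 = -32 (same as recorded)
8. r1 = -32 + -24 = -56 (same as recorded)
9. r3 = -32 + -24 = -56 (confirmed correct)
10. r3 = -56 + -24 = -80 (verified)
11. r2 = -24 + -56 = -80 (consistent with the printout)
12. r3 = -(-80) = 80 (matches)
13. r3 = 80 + -56 = 24 (the entry is off here)
So the first discrepancy is step 13, where the right value is r3 = 24.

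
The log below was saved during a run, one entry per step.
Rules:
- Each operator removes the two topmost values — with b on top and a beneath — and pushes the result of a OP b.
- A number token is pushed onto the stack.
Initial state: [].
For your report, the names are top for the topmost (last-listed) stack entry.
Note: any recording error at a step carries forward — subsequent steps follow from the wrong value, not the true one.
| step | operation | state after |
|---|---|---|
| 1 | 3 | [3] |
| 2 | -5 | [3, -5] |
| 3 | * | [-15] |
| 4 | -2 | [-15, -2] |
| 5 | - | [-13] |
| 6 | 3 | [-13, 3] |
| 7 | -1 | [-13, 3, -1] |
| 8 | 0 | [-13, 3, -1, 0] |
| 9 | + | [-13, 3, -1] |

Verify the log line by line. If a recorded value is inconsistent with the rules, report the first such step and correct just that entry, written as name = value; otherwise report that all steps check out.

no error

Recomputing the run from the initial state:
step 1: [3]
step 2: [3, -5]
step 3: [-15]
step 4: [-15, -2]
step 5: [-13]
step 6: [-13, 3]
step 7: [-13, 3, -1]
step 8: [-13, 3, -1, 0]
step 9: [-13, 3, -1]
This matches the log at every step.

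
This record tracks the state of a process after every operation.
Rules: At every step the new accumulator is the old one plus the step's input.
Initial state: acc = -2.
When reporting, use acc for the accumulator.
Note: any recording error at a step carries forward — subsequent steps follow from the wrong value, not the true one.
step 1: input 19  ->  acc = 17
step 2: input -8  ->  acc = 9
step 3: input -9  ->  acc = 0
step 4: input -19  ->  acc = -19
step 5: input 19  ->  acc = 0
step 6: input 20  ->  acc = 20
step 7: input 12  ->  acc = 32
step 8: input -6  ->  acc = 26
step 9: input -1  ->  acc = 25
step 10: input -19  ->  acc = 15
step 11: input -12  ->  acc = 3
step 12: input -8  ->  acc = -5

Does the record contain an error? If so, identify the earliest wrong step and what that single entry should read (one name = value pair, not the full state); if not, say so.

Recomputing the run from the initial state:
step 1: acc = 17
step 2: acc = 9
step 3: acc = 0
step 4: acc = -19
step 5: acc = 0
step 6: acc = 20
step 7: acc = 32
step 8: acc = 26
step 9: acc = 25
step 10: acc = 6
step 11: acc = -6
step 12: acc = -14
The first disagreement with the record is at step 10, where the value should be acc = 6.

step 10, acc = 6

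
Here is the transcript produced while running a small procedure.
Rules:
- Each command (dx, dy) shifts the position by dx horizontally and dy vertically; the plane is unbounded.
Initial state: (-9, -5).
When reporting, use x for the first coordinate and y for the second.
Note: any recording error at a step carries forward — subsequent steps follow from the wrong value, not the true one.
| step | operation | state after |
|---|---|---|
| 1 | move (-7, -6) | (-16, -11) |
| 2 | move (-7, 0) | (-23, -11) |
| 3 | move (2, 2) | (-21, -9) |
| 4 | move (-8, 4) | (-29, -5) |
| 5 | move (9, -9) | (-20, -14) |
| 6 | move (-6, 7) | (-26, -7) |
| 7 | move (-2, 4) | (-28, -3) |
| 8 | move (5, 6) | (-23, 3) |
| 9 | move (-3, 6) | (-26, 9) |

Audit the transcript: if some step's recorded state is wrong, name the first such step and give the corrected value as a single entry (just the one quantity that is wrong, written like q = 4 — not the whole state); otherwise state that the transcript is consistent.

1. x = -9 + (-7) = -16, y = -5 + (-6) = -11 (verified)
2. x = -16 + (-7) = -23, y = -11 + (0) = -11 (verified)
3. x = -23 + (2) = -21, y = -11 + (2) = -9 (consistent with the transcript)
4. x = -21 + (-8) = -29, y = -9 + (4) = -5 (confirmed correct)
5. x = -29 + (9) = -20, y = -5 + (-9) = -14 (no discrepancy)
6. x = -20 + (-6) = -26, y = -14 + (7) = -7 (agrees with the transcript)
7. x = -26 + (-2) = -28, y = -7 + (4) = -3 (agrees with the transcript)
8. x = -28 + (5) = -23, y = -3 + (6) = 3 (checks out)
9. x = -23 + (-3) = -26, y = 3 + (6) = 9 (agrees with the transcript)
All entries verified; no error found.

no error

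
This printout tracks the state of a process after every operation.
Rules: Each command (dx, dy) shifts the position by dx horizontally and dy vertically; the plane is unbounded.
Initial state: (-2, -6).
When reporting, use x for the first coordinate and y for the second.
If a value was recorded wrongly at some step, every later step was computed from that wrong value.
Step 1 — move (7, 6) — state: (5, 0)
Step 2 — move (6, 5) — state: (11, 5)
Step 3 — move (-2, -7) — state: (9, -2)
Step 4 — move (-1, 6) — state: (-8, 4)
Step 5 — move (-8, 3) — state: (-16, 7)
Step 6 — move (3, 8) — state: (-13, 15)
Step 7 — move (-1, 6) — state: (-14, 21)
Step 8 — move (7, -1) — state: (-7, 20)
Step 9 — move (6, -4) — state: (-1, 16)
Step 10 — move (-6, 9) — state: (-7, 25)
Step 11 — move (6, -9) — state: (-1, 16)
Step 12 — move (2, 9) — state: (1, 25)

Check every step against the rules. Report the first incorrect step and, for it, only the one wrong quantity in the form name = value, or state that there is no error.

Recomputing the run from the initial state:
step 1: x = 5, y = 0
step 2: x = 11, y = 5
step 3: x = 9, y = -2
step 4: x = 8, y = 4
step 5: x = 0, y = 7
step 6: x = 3, y = 15
step 7: x = 2, y = 21
step 8: x = 9, y = 20
step 9: x = 15, y = 16
step 10: x = 9, y = 25
step 11: x = 15, y = 16
step 12: x = 17, y = 25
The first disagreement with the printout is at step 4, where the value should be x = 8.

step 4, x = 8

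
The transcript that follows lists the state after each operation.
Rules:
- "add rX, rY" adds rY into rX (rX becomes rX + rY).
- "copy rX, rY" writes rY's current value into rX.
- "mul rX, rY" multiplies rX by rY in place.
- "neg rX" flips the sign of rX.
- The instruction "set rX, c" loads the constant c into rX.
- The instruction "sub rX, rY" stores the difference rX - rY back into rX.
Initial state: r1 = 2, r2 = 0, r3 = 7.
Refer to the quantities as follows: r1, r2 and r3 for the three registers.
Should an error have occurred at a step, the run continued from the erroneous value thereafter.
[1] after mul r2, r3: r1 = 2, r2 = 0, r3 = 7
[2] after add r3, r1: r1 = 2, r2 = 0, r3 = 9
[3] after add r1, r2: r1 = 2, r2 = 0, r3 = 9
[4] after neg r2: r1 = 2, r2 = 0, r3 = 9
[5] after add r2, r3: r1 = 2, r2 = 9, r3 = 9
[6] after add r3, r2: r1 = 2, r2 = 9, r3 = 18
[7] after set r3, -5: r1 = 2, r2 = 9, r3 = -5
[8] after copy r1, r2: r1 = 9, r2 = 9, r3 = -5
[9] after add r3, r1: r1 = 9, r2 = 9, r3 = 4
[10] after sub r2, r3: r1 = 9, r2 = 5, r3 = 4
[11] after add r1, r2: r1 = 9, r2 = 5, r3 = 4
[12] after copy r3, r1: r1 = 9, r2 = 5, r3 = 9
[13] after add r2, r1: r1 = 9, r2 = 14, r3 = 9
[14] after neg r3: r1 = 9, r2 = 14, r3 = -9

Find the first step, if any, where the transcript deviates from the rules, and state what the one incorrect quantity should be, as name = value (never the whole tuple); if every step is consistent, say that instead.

Recomputing the run from the initial state:
step 1: r1 = 2, r2 = 0, r3 = 7
step 2: r1 = 2, r2 = 0, r3 = 9
step 3: r1 = 2, r2 = 0, r3 = 9
step 4: r1 = 2, r2 = 0, r3 = 9
step 5: r1 = 2, r2 = 9, r3 = 9
step 6: r1 = 2, r2 = 9, r3 = 18
step 7: r1 = 2, r2 = 9, r3 = -5
step 8: r1 = 9, r2 = 9, r3 = -5
step 9: r1 = 9, r2 = 9, r3 = 4
step 10: r1 = 9, r2 = 5, r3 = 4
step 11: r1 = 14, r2 = 5, r3 = 4
step 12: r1 = 14, r2 = 5, r3 = 14
step 13: r1 = 14, r2 = 19, r3 = 14
step 14: r1 = 14, r2 = 19, r3 = -14
The first disagreement with the transcript is at step 11, where the value should be r1 = 14.

step 11, r1 = 14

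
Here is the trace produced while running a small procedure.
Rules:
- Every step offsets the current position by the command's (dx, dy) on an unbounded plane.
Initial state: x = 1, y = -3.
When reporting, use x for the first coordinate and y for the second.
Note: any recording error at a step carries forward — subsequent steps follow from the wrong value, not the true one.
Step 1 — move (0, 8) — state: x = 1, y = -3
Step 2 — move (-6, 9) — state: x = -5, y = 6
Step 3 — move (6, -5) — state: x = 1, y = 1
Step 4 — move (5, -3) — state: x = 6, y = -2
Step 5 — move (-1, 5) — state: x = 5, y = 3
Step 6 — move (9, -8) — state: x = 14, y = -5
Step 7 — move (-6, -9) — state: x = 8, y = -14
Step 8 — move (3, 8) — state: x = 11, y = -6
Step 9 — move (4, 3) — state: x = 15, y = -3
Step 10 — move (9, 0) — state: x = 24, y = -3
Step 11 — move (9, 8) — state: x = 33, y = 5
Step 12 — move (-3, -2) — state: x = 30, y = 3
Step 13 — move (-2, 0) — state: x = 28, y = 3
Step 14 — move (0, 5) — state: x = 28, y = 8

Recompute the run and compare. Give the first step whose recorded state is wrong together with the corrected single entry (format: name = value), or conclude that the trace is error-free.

Recomputing the run from the initial state:
step 1: x = 1, y = 5
step 2: x = -5, y = 14
step 3: x = 1, y = 9
step 4: x = 6, y = 6
step 5: x = 5, y = 11
step 6: x = 14, y = 3
step 7: x = 8, y = -6
step 8: x = 11, y = 2
step 9: x = 15, y = 5
step 10: x = 24, y = 5
step 11: x = 33, y = 13
step 12: x = 30, y = 11
step 13: x = 28, y = 11
step 14: x = 28, y = 16
The first disagreement with the trace is at step 1, where the value should be y = 5.

step 1, y = 5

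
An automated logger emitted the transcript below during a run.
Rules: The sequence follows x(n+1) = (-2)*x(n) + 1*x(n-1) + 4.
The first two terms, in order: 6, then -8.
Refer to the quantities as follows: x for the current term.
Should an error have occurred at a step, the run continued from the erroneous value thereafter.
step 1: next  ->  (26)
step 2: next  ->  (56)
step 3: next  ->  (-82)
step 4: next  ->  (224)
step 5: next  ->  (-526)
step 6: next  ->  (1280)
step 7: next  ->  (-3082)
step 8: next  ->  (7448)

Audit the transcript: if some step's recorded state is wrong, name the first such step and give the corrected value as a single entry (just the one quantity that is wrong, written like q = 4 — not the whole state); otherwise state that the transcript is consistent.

step 2, x = -56

1. x = -2*(-8) + (1)*(6) + (4) = 26 (matches)
2. x = -2*(26) + (1)*(-8) + (4) = -56 (not what was recorded)
That makes step 2 the first incorrect line — x = -56 is what it should show.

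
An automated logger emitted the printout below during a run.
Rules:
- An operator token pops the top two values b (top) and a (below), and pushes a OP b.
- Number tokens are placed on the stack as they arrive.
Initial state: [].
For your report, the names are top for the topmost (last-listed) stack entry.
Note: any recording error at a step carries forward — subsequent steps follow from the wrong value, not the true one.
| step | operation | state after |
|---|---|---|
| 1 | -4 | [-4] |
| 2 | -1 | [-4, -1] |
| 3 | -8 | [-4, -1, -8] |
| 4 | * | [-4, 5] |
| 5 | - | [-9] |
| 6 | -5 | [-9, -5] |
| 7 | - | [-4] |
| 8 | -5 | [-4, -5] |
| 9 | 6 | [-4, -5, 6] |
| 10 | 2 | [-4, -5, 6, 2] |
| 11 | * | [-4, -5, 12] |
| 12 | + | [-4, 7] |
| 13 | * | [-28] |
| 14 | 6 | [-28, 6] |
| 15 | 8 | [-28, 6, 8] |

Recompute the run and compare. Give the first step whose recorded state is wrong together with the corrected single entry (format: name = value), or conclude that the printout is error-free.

step 4, top = 8

Recomputing the run from the initial state:
step 1: [-4]
step 2: [-4, -1]
step 3: [-4, -1, -8]
step 4: [-4, 8]
step 5: [-12]
step 6: [-12, -5]
step 7: [-7]
step 8: [-7, -5]
step 9: [-7, -5, 6]
step 10: [-7, -5, 6, 2]
step 11: [-7, -5, 12]
step 12: [-7, 7]
step 13: [-49]
step 14: [-49, 6]
step 15: [-49, 6, 8]
The first disagreement with the printout is at step 4, where the value should be top = 8.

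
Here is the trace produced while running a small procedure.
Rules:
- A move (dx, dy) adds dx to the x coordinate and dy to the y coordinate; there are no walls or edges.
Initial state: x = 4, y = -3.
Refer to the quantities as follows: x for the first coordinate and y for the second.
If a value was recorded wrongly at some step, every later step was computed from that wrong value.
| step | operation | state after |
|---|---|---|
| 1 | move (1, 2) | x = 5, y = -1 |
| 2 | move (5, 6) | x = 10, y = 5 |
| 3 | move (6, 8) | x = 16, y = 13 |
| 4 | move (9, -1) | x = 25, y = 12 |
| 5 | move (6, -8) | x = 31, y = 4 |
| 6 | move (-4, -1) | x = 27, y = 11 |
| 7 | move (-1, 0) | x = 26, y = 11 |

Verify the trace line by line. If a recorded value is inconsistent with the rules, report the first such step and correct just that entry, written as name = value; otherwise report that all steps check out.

step 6, y = 3

Recomputing the run from the initial state:
step 1: x = 5, y = -1
step 2: x = 10, y = 5
step 3: x = 16, y = 13
step 4: x = 25, y = 12
step 5: x = 31, y = 4
step 6: x = 27, y = 3
step 7: x = 26, y = 3
The first disagreement with the trace is at step 6, where the value should be y = 3.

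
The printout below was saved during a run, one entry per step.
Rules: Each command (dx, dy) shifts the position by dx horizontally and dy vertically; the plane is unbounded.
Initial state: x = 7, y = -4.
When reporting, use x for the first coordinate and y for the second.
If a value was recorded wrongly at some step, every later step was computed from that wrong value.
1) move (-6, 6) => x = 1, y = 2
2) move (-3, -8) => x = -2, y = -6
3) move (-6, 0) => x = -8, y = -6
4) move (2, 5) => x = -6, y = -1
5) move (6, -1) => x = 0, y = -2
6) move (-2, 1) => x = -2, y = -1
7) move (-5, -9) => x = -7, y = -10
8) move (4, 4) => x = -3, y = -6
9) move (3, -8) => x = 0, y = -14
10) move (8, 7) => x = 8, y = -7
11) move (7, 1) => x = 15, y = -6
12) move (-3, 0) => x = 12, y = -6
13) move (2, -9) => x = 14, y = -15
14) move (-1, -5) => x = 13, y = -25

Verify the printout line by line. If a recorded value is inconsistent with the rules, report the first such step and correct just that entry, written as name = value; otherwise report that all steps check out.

step 14, y = -20

Recomputing the run from the initial state:
step 1: x = 1, y = 2
step 2: x = -2, y = -6
step 3: x = -8, y = -6
step 4: x = -6, y = -1
step 5: x = 0, y = -2
step 6: x = -2, y = -1
step 7: x = -7, y = -10
step 8: x = -3, y = -6
step 9: x = 0, y = -14
step 10: x = 8, y = -7
step 11: x = 15, y = -6
step 12: x = 12, y = -6
step 13: x = 14, y = -15
step 14: x = 13, y = -20
The first disagreement with the printout is at step 14, where the value should be y = -20.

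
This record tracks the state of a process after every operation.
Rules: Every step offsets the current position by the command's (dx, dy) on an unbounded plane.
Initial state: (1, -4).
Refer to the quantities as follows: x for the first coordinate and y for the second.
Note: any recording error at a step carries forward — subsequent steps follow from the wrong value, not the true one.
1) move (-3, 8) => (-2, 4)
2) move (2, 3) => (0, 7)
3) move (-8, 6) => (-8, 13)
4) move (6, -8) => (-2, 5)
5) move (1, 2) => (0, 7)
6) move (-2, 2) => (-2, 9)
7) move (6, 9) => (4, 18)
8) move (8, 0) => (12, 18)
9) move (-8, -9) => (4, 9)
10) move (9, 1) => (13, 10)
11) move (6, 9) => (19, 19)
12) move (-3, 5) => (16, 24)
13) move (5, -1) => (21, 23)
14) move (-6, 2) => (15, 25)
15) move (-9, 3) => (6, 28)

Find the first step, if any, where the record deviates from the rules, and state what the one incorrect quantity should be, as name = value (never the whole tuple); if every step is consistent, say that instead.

step 5, x = -1

Step 1: x = 1 + (-3) = -2, y = -4 + (8) = 4 — verified.
Step 2: x = -2 + (2) = 0, y = 4 + (3) = 7 — checks out.
Step 3: x = 0 + (-8) = -8, y = 7 + (6) = 13 — same as recorded.
Step 4: x = -8 + (6) = -2, y = 13 + (-8) = 5 — same as recorded.
Step 5: x = -2 + (1) = -1, y = 5 + (2) = 7 — the entry is off here.
The audit stops at step 5: the recorded entry is wrong and should be x = -1.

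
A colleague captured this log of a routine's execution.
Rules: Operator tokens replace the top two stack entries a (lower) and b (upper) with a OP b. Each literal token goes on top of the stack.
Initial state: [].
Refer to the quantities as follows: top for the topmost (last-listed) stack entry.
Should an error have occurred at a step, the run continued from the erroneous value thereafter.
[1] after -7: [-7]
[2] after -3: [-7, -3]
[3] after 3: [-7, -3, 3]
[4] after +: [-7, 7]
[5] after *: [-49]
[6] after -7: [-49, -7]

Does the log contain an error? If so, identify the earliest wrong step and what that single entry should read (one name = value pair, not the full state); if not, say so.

step 4, top = 0

Recomputing the run from the initial state:
step 1: [-7]
step 2: [-7, -3]
step 3: [-7, -3, 3]
step 4: [-7, 0]
step 5: [0]
step 6: [0, -7]
The first disagreement with the log is at step 4, where the value should be top = 0.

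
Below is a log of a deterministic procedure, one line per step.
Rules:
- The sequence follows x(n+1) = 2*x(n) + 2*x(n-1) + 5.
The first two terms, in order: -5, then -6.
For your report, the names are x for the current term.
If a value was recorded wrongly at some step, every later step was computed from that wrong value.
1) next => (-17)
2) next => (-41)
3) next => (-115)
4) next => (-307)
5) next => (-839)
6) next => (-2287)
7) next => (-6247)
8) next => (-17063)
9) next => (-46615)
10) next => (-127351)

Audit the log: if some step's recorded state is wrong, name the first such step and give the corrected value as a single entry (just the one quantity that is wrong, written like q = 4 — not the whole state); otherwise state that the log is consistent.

step 3, x = -111

Step 1: x = 2*(-6) + (2)*(-5) + (5) = -17 — agrees with the log.
Step 2: x = 2*(-17) + (2)*(-6) + (5) = -41 — matches.
Step 3: x = 2*(-41) + (2)*(-17) + (5) = -111 — first mismatch against the log.
First incorrect step: 3; the correct value is x = -111.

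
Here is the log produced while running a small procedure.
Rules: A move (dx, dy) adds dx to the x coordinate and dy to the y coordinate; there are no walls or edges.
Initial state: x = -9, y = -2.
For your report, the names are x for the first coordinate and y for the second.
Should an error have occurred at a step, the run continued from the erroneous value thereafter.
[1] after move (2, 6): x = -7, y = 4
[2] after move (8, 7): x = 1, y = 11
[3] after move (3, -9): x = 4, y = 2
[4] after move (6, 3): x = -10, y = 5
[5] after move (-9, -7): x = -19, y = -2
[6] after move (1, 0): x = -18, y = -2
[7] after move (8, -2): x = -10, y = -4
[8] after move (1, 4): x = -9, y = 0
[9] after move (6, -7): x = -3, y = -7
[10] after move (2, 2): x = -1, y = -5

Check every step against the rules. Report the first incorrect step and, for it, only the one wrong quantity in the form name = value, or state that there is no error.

Step 1: x = -9 + (2) = -7, y = -2 + (6) = 4 — consistent with the log.
Step 2: x = -7 + (8) = 1, y = 4 + (7) = 11 — exactly as logged.
Step 3: x = 1 + (3) = 4, y = 11 + (-9) = 2 — agrees with the log.
Step 4: x = 4 + (6) = 10, y = 2 + (3) = 5 — this is not what the log shows.
So the first discrepancy is step 4, where the right value is x = 10.

step 4, x = 10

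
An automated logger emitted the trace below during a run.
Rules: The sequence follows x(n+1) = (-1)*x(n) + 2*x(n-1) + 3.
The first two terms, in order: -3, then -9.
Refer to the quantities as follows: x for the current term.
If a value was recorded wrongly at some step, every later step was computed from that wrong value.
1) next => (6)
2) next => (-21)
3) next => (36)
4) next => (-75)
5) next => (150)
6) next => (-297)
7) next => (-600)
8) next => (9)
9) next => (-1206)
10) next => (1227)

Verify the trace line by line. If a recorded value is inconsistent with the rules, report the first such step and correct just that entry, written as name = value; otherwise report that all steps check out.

step 7, x = 600

Recomputing the run from the initial state:
step 1: x = 6
step 2: x = -21
step 3: x = 36
step 4: x = -75
step 5: x = 150
step 6: x = -297
step 7: x = 600
step 8: x = -1191
step 9: x = 2394
step 10: x = -4773
The first disagreement with the trace is at step 7, where the value should be x = 600.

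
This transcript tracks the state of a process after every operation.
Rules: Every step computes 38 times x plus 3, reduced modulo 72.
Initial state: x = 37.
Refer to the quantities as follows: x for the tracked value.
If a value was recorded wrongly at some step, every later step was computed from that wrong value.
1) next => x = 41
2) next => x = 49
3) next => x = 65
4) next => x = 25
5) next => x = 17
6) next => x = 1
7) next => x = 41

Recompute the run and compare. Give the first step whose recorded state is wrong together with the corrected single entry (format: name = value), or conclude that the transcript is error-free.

no error

Step 1: x = (38*37 + 3) mod 72 = 41 — verified.
Step 2: x = (38*41 + 3) mod 72 = 49 — consistent with the transcript.
Step 3: x = (38*49 + 3) mod 72 = 65 — agrees with the transcript.
Step 4: x = (38*65 + 3) mod 72 = 25 — no discrepancy.
Step 5: x = (38*25 + 3) mod 72 = 17 — checks out.
Step 6: x = (38*17 + 3) mod 72 = 1 — matches.
Step 7: x = (38*1 + 3) mod 72 = 41 — matches.
Each recorded entry agrees with the recomputation.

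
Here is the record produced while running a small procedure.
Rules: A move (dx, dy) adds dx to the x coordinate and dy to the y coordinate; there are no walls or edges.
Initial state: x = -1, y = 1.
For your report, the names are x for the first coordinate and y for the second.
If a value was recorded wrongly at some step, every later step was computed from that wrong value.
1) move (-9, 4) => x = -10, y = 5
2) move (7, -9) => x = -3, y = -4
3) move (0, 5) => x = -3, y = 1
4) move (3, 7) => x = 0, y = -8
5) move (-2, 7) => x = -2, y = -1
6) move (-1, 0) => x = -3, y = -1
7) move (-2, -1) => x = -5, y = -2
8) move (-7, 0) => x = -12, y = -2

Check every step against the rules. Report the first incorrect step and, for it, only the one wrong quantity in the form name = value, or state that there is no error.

step 4, y = 8

Step 1: x = -1 + (-9) = -10, y = 1 + (4) = 5 — no discrepancy.
Step 2: x = -10 + (7) = -3, y = 5 + (-9) = -4 — checks out.
Step 3: x = -3 + (0) = -3, y = -4 + (5) = 1 — matches.
Step 4: x = -3 + (3) = 0, y = 1 + (7) = 8 — first mismatch against the record.
First incorrect step: 4; the correct value is y = 8.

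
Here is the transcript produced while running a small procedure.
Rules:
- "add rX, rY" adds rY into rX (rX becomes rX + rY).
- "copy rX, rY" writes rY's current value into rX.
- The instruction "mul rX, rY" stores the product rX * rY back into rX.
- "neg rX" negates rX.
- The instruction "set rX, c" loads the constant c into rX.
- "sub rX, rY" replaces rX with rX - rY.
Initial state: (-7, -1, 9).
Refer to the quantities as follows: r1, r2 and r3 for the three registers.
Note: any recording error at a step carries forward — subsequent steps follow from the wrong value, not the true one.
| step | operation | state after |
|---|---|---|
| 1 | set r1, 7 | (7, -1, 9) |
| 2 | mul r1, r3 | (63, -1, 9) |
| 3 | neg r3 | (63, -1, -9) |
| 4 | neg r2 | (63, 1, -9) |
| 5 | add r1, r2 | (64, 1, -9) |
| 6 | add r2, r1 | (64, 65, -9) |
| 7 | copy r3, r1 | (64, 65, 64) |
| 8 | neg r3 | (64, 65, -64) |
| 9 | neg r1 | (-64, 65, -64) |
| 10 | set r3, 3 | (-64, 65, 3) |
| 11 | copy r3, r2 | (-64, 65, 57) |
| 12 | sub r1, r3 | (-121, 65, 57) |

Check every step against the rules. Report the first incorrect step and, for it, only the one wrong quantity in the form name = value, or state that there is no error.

step 11, r3 = 65

Step 1: r1 = 7 — no discrepancy.
Step 2: r1 = 7 * 9 = 63 — checks out.
Step 3: r3 = -(9) = -9 — agrees with the transcript.
Step 4: r2 = -(-1) = 1 — exactly as logged.
Step 5: r1 = 63 + 1 = 64 — checks out.
Step 6: r2 = 1 + 64 = 65 — verified.
Step 7: r3 = 64 — same as recorded.
Step 8: r3 = -(64) = -64 — no discrepancy.
Step 9: r1 = -(64) = -64 — confirmed correct.
Step 10: r3 = 3 — checks out.
Step 11: r3 = 65 — not what was recorded.
The earliest wrong entry is at step 11: it should read r3 = 65.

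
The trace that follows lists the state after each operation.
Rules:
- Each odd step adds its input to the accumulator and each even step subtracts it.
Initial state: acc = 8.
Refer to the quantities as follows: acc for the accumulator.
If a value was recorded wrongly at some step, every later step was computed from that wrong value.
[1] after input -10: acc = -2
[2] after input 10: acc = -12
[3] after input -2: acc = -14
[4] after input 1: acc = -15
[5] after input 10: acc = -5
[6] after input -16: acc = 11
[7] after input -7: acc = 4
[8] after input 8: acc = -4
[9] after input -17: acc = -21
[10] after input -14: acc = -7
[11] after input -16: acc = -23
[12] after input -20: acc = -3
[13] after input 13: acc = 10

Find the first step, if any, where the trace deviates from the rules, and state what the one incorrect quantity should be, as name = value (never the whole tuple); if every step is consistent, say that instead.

no error

step 1: acc = 8 + -10 = -2 -> consistent with the trace
step 2: acc = -2 - 10 = -12 -> same as recorded
step 3: acc = -12 + -2 = -14 -> exactly as logged
step 4: acc = -14 - 1 = -15 -> verified
step 5: acc = -15 + 10 = -5 -> exactly as logged
step 6: acc = -5 - -16 = 11 -> verified
step 7: acc = 11 + -7 = 4 -> exactly as logged
step 8: acc = 4 - 8 = -4 -> agrees with the trace
step 9: acc = -4 + -17 = -21 -> in agreement
step 10: acc = -21 - -14 = -7 -> no discrepancy
step 11: acc = -7 + -16 = -23 -> same as recorded
step 12: acc = -23 - -20 = -3 -> matches
step 13: acc = -3 + 13 = 10 -> verified
Every step is consistent.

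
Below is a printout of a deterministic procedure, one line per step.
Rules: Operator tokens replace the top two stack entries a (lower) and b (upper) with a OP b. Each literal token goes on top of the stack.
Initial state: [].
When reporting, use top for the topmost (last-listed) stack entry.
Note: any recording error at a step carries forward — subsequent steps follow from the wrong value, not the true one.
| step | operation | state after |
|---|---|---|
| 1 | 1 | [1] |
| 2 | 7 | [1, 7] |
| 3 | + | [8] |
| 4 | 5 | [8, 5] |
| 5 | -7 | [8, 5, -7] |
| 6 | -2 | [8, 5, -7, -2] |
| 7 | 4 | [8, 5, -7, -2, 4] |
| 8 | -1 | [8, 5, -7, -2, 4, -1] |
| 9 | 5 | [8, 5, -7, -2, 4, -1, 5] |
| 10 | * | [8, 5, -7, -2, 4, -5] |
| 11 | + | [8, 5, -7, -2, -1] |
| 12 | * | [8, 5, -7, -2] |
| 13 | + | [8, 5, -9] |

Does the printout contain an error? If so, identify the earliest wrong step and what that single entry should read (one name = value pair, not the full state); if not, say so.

step 1: push 1: top = 1 -> no discrepancy
step 2: push 7: top = 7 -> same as recorded
step 3: 1 + 7 = 8 -> same as recorded
step 4: push 5: top = 5 -> verified
step 5: push -7: top = -7 -> exactly as logged
step 6: push -2: top = -2 -> checks out
step 7: push 4: top = 4 -> consistent with the printout
step 8: push -1: top = -1 -> no discrepancy
step 9: push 5: top = 5 -> no discrepancy
step 10: -1 * 5 = -5 -> in agreement
step 11: 4 + -5 = -1 -> confirmed correct
step 12: -2 * -1 = 2 -> not what was recorded
Conclusion: step 12 carries the first error; the entry should be top = 2.

step 12, top = 2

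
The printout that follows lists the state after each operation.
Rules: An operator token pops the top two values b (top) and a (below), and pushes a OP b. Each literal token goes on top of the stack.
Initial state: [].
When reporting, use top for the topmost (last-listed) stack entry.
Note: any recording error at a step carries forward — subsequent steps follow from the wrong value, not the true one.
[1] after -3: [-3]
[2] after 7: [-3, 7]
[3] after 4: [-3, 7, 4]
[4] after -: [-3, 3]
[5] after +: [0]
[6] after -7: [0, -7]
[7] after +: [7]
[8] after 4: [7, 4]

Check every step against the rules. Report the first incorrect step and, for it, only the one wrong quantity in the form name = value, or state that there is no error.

Recomputing the run from the initial state:
step 1: [-3]
step 2: [-3, 7]
step 3: [-3, 7, 4]
step 4: [-3, 3]
step 5: [0]
step 6: [0, -7]
step 7: [-7]
step 8: [-7, 4]
The first disagreement with the printout is at step 7, where the value should be top = -7.

step 7, top = -7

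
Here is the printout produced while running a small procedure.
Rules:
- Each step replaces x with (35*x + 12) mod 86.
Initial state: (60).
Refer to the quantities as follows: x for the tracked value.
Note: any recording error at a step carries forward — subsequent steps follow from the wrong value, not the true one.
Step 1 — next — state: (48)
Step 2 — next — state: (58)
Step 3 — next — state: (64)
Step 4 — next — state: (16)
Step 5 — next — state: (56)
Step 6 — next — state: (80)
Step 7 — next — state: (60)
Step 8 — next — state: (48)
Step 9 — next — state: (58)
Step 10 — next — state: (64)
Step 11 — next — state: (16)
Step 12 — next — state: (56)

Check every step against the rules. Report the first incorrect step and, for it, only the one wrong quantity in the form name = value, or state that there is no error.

no error

1. x = (35*60 + 12) mod 86 = 48 (checks out)
2. x = (35*48 + 12) mod 86 = 58 (agrees with the printout)
3. x = (35*58 + 12) mod 86 = 64 (exactly as logged)
4. x = (35*64 + 12) mod 86 = 16 (same as recorded)
5. x = (35*16 + 12) mod 86 = 56 (consistent with the printout)
6. x = (35*56 + 12) mod 86 = 80 (verified)
7. x = (35*80 + 12) mod 86 = 60 (matches)
8. x = (35*60 + 12) mod 86 = 48 (verified)
9. x = (35*48 + 12) mod 86 = 58 (confirmed correct)
10. x = (35*58 + 12) mod 86 = 64 (matches)
11. x = (35*64 + 12) mod 86 = 16 (matches)
12. x = (35*16 + 12) mod 86 = 56 (verified)
Every step is consistent.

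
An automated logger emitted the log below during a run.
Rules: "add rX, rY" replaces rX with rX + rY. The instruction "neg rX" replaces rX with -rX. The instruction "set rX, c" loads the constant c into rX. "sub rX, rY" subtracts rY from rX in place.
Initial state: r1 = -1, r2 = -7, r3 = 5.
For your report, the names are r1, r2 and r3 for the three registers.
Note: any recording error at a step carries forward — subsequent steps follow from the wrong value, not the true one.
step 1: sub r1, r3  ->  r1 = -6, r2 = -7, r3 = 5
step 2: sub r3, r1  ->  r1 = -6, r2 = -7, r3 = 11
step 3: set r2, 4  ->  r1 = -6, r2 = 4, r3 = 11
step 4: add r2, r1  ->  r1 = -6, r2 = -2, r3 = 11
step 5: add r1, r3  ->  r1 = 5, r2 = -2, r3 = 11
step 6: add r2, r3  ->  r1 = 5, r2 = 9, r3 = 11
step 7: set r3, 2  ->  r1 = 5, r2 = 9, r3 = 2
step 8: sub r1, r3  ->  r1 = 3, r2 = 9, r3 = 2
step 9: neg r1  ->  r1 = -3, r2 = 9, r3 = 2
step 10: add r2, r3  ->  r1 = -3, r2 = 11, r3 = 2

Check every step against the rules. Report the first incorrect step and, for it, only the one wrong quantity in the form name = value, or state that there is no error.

no error

Recomputing the run from the initial state:
step 1: r1 = -6, r2 = -7, r3 = 5
step 2: r1 = -6, r2 = -7, r3 = 11
step 3: r1 = -6, r2 = 4, r3 = 11
step 4: r1 = -6, r2 = -2, r3 = 11
step 5: r1 = 5, r2 = -2, r3 = 11
step 6: r1 = 5, r2 = 9, r3 = 11
step 7: r1 = 5, r2 = 9, r3 = 2
step 8: r1 = 3, r2 = 9, r3 = 2
step 9: r1 = -3, r2 = 9, r3 = 2
step 10: r1 = -3, r2 = 11, r3 = 2
This matches the log at every step.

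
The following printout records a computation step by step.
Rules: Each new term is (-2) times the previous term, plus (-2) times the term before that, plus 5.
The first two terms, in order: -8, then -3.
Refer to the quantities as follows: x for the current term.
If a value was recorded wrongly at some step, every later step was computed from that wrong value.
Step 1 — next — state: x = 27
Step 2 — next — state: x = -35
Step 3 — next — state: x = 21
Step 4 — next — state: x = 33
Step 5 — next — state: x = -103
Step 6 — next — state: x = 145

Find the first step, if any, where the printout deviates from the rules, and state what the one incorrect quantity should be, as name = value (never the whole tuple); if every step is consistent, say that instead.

step 2, x = -43

Step 1: x = -2*(-3) + (-2)*(-8) + (5) = 27 — in agreement.
Step 2: x = -2*(27) + (-2)*(-3) + (5) = -43 — a discrepancy with the printout.
Step 2 is the first one off; corrected, x = -43.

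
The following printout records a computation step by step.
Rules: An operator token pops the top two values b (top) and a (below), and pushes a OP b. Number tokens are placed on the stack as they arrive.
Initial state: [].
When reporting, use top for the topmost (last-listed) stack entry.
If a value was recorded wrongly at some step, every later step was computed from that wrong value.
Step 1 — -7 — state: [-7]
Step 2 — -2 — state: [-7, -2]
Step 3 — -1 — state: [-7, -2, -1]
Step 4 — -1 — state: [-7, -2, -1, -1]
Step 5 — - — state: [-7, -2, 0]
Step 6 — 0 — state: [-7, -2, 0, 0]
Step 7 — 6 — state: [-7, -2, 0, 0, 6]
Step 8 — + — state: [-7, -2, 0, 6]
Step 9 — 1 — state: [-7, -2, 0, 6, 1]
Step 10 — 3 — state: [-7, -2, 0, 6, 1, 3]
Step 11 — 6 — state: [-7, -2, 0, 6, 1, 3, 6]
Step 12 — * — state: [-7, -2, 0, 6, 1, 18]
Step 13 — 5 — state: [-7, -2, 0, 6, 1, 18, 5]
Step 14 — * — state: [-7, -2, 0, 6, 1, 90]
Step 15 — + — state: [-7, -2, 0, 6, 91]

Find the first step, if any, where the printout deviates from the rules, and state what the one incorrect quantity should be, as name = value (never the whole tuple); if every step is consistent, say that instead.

Step 1: push -7: top = -7 — confirmed correct.
Step 2: push -2: top = -2 — agrees with the printout.
Step 3: push -1: top = -1 — matches.
Step 4: push -1: top = -1 — checks out.
Step 5: -1 - -1 = 0 — agrees with the printout.
Step 6: push 0: top = 0 — consistent with the printout.
Step 7: push 6: top = 6 — no discrepancy.
Step 8: 0 + 6 = 6 — consistent with the printout.
Step 9: push 1: top = 1 — no discrepancy.
Step 10: push 3: top = 3 — consistent with the printout.
Step 11: push 6: top = 6 — verified.
Step 12: 3 * 6 = 18 — matches.
Step 13: push 5: top = 5 — matches.
Step 14: 18 * 5 = 90 — confirmed correct.
Step 15: 1 + 90 = 91 — verified.
Every step is consistent.

no error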